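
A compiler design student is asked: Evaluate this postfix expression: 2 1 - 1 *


Processing tokens left to right:
Push 2, Push 1
Pop 2 and 1, compute 2 - 1 = 1, push 1
Push 1
Pop 1 and 1, compute 1 * 1 = 1, push 1
Stack result: 1

1


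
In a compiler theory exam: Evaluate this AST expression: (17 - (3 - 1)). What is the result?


Expression: (17 - (3 - 1))
Evaluating step by step:
  3 - 1 = 2
  17 - 2 = 15
Result: 15

15


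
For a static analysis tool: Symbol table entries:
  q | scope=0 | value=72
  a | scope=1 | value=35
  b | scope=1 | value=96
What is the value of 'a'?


Searching symbol table for 'a':
  q | scope=0 | value=72
  a | scope=1 | value=35 <- MATCH
  b | scope=1 | value=96
Found 'a' at scope 1 with value 35

35


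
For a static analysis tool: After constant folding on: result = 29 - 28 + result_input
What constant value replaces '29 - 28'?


Identifying constant sub-expression:
  Original: result = 29 - 28 + result_input
  29 and 28 are both compile-time constants
  Evaluating: 29 - 28 = 1
  After folding: result = 1 + result_input

1


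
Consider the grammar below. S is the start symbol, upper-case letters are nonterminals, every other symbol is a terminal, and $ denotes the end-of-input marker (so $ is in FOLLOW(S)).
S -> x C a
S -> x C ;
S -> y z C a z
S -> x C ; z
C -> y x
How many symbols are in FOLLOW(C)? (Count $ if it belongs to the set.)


S is the start symbol and does not occur in any rule body, so FOLLOW(S) = {$}.
Examining every occurrence of C in a rule body:
  S -> x C a : C is followed by terminal 'a' -> add 'a'
  S -> x C ; : C is followed by terminal ';' -> add ';'
  S -> y z C a z : C is followed by terminal 'a' -> add 'a' (already in the set)
  S -> x C ; z : C is followed by terminal ';' -> add ';' (already in the set)
  C -> y x : C does not occur in the body -> contributes nothing
FOLLOW(C) = {;, a}
Count: 2

2


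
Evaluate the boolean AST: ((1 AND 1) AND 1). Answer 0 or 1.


Step 1: Evaluate inner node
  1 AND 1 = 1
Step 2: Evaluate root node
  1 AND 1 = 1

1


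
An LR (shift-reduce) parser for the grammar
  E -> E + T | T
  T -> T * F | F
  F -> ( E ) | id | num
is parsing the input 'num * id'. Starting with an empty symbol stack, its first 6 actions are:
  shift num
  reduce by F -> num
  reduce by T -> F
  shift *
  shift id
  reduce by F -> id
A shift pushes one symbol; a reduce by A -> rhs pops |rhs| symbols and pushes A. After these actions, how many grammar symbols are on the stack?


Tracking the symbol stack through each action:
  Action 1: shift 'num' : push -> stack = [num] (size 1)
  Action 2: reduce by F -> num : pop 1, push F -> stack = [F] (size 1)
  Action 3: reduce by T -> F : pop 1, push T -> stack = [T] (size 1)
  Action 4: shift '*' : push -> stack = [T, *] (size 2)
  Action 5: shift 'id' : push -> stack = [T, *, id] (size 3)
  Action 6: reduce by F -> id : pop 1, push F -> stack = [T, *, F] (size 3)
Final stack size: 3

3


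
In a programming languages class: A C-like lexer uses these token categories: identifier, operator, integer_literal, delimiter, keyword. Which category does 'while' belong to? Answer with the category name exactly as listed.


Token: 'while'
Checking categories:
  identifier: no
  integer_literal: no
  operator: no
  keyword: YES
  delimiter: no
Category: keyword

keyword


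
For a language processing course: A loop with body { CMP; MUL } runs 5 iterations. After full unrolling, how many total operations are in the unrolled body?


Loop body operations: CMP, MUL (2 ops per iteration)
Unrolling 5 iterations:
  Iteration 1: CMP, MUL (2 ops)
  Iteration 2: CMP, MUL (2 ops)
  Iteration 3: CMP, MUL (2 ops)
  Iteration 4: CMP, MUL (2 ops)
  Iteration 5: CMP, MUL (2 ops)
Total: 5 iterations * 2 ops/iter = 10 operations

10


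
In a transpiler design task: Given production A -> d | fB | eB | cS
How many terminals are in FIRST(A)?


Production: A -> d | fB | eB | cS
Examining each alternative for leading terminals:
  A -> d : first terminal = 'd'
  A -> fB : first terminal = 'f'
  A -> eB : first terminal = 'e'
  A -> cS : first terminal = 'c'
FIRST(A) = {c, d, e, f}
Count: 4

4


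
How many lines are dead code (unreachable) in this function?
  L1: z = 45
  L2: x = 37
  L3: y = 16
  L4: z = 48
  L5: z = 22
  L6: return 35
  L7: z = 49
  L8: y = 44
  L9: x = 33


Analyzing control flow:
  L1: reachable (before return)
  L2: reachable (before return)
  L3: reachable (before return)
  L4: reachable (before return)
  L5: reachable (before return)
  L6: reachable (return statement)
  L7: DEAD (after return at L6)
  L8: DEAD (after return at L6)
  L9: DEAD (after return at L6)
Return at L6, total lines = 9
Dead lines: L7 through L9
Count: 3

3


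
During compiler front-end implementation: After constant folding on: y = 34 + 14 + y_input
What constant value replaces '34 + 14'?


Identifying constant sub-expression:
  Original: y = 34 + 14 + y_input
  34 and 14 are both compile-time constants
  Evaluating: 34 + 14 = 48
  After folding: y = 48 + y_input

48


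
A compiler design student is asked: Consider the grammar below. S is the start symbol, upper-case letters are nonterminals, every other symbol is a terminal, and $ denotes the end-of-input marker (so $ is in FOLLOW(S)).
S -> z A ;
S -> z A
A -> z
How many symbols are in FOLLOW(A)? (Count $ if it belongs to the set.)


S is the start symbol and does not occur in any rule body, so FOLLOW(S) = {$}.
Examining every occurrence of A in a rule body:
  S -> z A ; : A is followed by terminal ';' -> add ';'
  S -> z A : A is at the right end -> add FOLLOW(S) = {$}
  A -> z : A does not occur in the body -> contributes nothing
FOLLOW(A) = {;, $}
Count: 2

2


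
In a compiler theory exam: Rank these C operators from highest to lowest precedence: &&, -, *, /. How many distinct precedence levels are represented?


Looking up precedence for each operator:
  && -> precedence 2
  - -> precedence 5
  * -> precedence 6
  / -> precedence 6
Sorted highest to lowest: *, /, -, &&
Distinct precedence values: [6, 5, 2]
Number of distinct levels: 3

3


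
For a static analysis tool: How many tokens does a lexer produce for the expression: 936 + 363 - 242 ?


Scanning '936 + 363 - 242'
Token 1: '936' -> integer_literal
Token 2: '+' -> operator
Token 3: '363' -> integer_literal
Token 4: '-' -> operator
Token 5: '242' -> integer_literal
Total tokens: 5

5


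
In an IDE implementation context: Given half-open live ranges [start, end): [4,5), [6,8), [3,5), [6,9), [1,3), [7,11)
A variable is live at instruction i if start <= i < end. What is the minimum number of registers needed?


Live ranges:
  Var0: [4, 5)
  Var1: [6, 8)
  Var2: [3, 5)
  Var3: [6, 9)
  Var4: [1, 3)
  Var5: [7, 11)
Sweep-line events (position, delta, active):
  pos=1 start -> active=1
  pos=3 end -> active=0
  pos=3 start -> active=1
  pos=4 start -> active=2
  pos=5 end -> active=1
  pos=5 end -> active=0
  pos=6 start -> active=1
  pos=6 start -> active=2
  pos=7 start -> active=3
  pos=8 end -> active=2
  pos=9 end -> active=1
  pos=11 end -> active=0
Maximum simultaneous active: 3
Minimum registers needed: 3

3


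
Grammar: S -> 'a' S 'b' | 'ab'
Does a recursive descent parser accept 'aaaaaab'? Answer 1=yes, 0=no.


Grammar accepts strings of the form a^n b^n (n >= 1)
Word: 'aaaaaab'
Counting: 6 a's and 1 b's
Check: 6 == 1? No
Mismatch: a-count != b-count
Rejected

0


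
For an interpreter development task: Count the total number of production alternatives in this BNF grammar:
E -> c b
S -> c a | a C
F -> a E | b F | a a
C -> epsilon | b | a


Counting alternatives per rule:
  E: 1 alternative(s)
  S: 2 alternative(s)
  F: 3 alternative(s)
  C: 3 alternative(s)
Sum: 1 + 2 + 3 + 3 = 9

9


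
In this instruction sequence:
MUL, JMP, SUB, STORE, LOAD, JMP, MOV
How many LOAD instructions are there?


Scanning instruction sequence for LOAD:
  Position 1: MUL
  Position 2: JMP
  Position 3: SUB
  Position 4: STORE
  Position 5: LOAD <- MATCH
  Position 6: JMP
  Position 7: MOV
Matches at positions: [5]
Total LOAD count: 1

1


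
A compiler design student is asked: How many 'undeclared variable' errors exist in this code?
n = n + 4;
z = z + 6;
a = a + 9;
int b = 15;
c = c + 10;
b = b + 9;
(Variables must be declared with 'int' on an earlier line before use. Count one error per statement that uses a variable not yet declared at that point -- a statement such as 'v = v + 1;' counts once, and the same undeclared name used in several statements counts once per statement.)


Scanning code line by line:
  Line 1: use 'n' -> ERROR (undeclared)
  Line 2: use 'z' -> ERROR (undeclared)
  Line 3: use 'a' -> ERROR (undeclared)
  Line 4: declare 'b' -> declared = ['b']
  Line 5: use 'c' -> ERROR (undeclared)
  Line 6: use 'b' -> OK (declared)
Total undeclared variable errors: 4

4


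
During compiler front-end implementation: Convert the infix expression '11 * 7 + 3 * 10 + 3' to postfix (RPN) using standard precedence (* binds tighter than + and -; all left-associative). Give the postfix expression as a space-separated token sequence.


Applying the shunting-yard algorithm:
  Operand 11 -> output
  Push '*' onto operator stack -> op-stack: [*]
  Operand 7 -> output
  See '+' (prec 1); top '*' (prec 2) >= it -> pop '*' to output
  Push '+' onto operator stack -> op-stack: [+]
  Operand 3 -> output
  Push '*' onto operator stack -> op-stack: [+, *]
  Operand 10 -> output
  See '+' (prec 1); top '*' (prec 2) >= it -> pop '*' to output
  See '+' (prec 1); top '+' (prec 1) >= it -> pop '+' to output
  Push '+' onto operator stack -> op-stack: [+]
  Operand 3 -> output
  End of input: pop '+' to output
Postfix result: 11 7 * 3 10 * + 3 +

11 7 * 3 10 * + 3 +


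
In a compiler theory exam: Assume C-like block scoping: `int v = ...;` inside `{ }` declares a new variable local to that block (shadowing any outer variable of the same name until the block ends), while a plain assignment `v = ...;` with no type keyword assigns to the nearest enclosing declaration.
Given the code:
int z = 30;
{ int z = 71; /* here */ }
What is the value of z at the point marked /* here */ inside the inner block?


Analyzing scoping rules:
Outer scope: declares z = 30
Inner block: 'int z = 71;' declares a NEW z that shadows the outer one
Inside the block the inner declaration is in scope -> 71
Result: 71

71


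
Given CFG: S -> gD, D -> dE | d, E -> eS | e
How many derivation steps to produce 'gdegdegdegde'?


Grammar: S -> gD, D -> dE | d, E -> eS | e
Deriving 'gdegdegdegde':
Step 1: S -> gD => gD
Step 2: D -> dE => gdE
Step 3: E -> eS => gdeS
Step 4: S -> gD => gdegD
Step 5: D -> dE => gdegdE
Step 6: E -> eS => gdegdeS
Step 7: S -> gD => gdegdegD
Step 8: D -> dE => gdegdegdE
Step 9: E -> eS => gdegdegdeS
Step 10: S -> gD => gdegdegdegD
Step 11: D -> dE => gdegdegdegdE
Step 12: E -> e => gdegdegdegde
Total derivation steps: 12

12


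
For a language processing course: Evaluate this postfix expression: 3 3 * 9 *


Processing tokens left to right:
Push 3, Push 3
Pop 3 and 3, compute 3 * 3 = 9, push 9
Push 9
Pop 9 and 9, compute 9 * 9 = 81, push 81
Stack result: 81

81


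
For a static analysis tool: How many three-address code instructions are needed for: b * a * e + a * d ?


Expression: b * a * e + a * d
Generating three-address code (respecting * over +/- precedence):
  Instruction 1: t1 = b * a
  Instruction 2: t2 = t1 * e
  Instruction 3: t3 = a * d
  Instruction 4: t4 = t2 + t3
Total instructions: 4

4


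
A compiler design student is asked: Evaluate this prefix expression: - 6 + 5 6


Parsing prefix expression: - 6 + 5 6
Step 1: Innermost operation '+ 5 6'
  5 + 6 = 11
Step 2: Outer operation '- 6 [11]'
  6 - 11 = -5

-5


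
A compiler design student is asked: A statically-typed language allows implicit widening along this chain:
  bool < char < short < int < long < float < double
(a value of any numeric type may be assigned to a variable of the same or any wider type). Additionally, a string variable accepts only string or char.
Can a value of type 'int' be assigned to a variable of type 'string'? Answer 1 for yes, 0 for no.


Target variable type: string
Source value type: int
Rule: string accepts only {string, char}
  source 'int' in {string, char}? No
Result: 0

0


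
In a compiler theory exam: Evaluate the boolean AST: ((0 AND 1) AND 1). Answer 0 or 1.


Step 1: Evaluate inner node
  0 AND 1 = 0
Step 2: Evaluate root node
  0 AND 1 = 0

0


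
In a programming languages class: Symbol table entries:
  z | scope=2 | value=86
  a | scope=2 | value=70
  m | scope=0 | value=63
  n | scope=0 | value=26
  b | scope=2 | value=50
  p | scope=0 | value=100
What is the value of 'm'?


Searching symbol table for 'm':
  z | scope=2 | value=86
  a | scope=2 | value=70
  m | scope=0 | value=63 <- MATCH
  n | scope=0 | value=26
  b | scope=2 | value=50
  p | scope=0 | value=100
Found 'm' at scope 0 with value 63

63


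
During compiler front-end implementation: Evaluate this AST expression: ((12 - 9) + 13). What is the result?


Expression: ((12 - 9) + 13)
Evaluating step by step:
  12 - 9 = 3
  3 + 13 = 16
Result: 16

16


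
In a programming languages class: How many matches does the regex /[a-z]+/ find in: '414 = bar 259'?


Pattern: /[a-z]+/ (identifiers)
Input: '414 = bar 259'
Scanning for matches:
  Match 1: 'bar'
Total matches: 1

1


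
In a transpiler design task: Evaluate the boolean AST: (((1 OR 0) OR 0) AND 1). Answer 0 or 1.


Step 1: Evaluate inner node
  1 OR 0 = 1
Step 2: Evaluate next node
  1 OR 0 = 1
Step 3: Evaluate root node
  1 AND 1 = 1

1


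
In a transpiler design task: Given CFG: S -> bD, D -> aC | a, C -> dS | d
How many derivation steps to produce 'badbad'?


Grammar: S -> bD, D -> aC | a, C -> dS | d
Deriving 'badbad':
Step 1: S -> bD => bD
Step 2: D -> aC => baC
Step 3: C -> dS => badS
Step 4: S -> bD => badbD
Step 5: D -> aC => badbaC
Step 6: C -> d => badbad
Total derivation steps: 6

6


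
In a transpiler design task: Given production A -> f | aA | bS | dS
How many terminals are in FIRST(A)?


Production: A -> f | aA | bS | dS
Examining each alternative for leading terminals:
  A -> f : first terminal = 'f'
  A -> aA : first terminal = 'a'
  A -> bS : first terminal = 'b'
  A -> dS : first terminal = 'd'
FIRST(A) = {a, b, d, f}
Count: 4

4


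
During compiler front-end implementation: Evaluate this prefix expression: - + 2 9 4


Parsing prefix expression: - + 2 9 4
Step 1: Innermost operation '+ 2 9'
  2 + 9 = 11
Step 2: Outer operation '- [11] 4'
  11 - 4 = 7

7


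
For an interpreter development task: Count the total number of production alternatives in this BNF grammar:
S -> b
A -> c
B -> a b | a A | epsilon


Counting alternatives per rule:
  S: 1 alternative(s)
  A: 1 alternative(s)
  B: 3 alternative(s)
Sum: 1 + 1 + 3 = 5

5


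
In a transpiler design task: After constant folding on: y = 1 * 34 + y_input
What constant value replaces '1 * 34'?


Identifying constant sub-expression:
  Original: y = 1 * 34 + y_input
  1 and 34 are both compile-time constants
  Evaluating: 1 * 34 = 34
  After folding: y = 34 + y_input

34


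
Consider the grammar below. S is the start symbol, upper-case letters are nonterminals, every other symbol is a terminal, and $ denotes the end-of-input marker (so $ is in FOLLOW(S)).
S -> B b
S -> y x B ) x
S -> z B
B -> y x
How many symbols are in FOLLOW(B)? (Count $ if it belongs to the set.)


S is the start symbol and does not occur in any rule body, so FOLLOW(S) = {$}.
Examining every occurrence of B in a rule body:
  S -> B b : B is followed by terminal 'b' -> add 'b'
  S -> y x B ) x : B is followed by terminal ')' -> add ')'
  S -> z B : B is at the right end -> add FOLLOW(S) = {$}
  B -> y x : B does not occur in the body -> contributes nothing
FOLLOW(B) = {), b, $}
Count: 3

3


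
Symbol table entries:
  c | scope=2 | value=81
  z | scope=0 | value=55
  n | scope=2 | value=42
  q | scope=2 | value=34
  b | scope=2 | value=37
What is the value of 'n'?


Searching symbol table for 'n':
  c | scope=2 | value=81
  z | scope=0 | value=55
  n | scope=2 | value=42 <- MATCH
  q | scope=2 | value=34
  b | scope=2 | value=37
Found 'n' at scope 2 with value 42

42


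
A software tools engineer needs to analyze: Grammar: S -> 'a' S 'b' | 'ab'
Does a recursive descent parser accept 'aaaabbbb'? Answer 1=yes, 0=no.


Grammar accepts strings of the form a^n b^n (n >= 1)
Word: 'aaaabbbb'
Counting: 4 a's and 4 b's
Check: 4 == 4? Yes
Derivation (S -> aSb applied 3 time(s), then S -> ab): S => aSb => aaSbb => aaaSbbb => aaaabbbb
Accepted

1


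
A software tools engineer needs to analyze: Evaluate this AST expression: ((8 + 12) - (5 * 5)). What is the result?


Expression: ((8 + 12) - (5 * 5))
Evaluating step by step:
  8 + 12 = 20
  5 * 5 = 25
  20 - 25 = -5
Result: -5

-5


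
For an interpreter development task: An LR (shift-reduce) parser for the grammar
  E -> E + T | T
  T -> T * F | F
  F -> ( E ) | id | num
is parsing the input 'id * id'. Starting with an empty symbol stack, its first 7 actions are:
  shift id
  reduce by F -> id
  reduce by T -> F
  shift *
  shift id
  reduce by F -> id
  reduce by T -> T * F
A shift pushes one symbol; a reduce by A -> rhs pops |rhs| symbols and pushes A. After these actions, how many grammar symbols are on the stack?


Tracking the symbol stack through each action:
  Action 1: shift 'id' : push -> stack = [id] (size 1)
  Action 2: reduce by F -> id : pop 1, push F -> stack = [F] (size 1)
  Action 3: reduce by T -> F : pop 1, push T -> stack = [T] (size 1)
  Action 4: shift '*' : push -> stack = [T, *] (size 2)
  Action 5: shift 'id' : push -> stack = [T, *, id] (size 3)
  Action 6: reduce by F -> id : pop 1, push F -> stack = [T, *, F] (size 3)
  Action 7: reduce by T -> T * F : pop 3, push T -> stack = [T] (size 1)
Final stack size: 1

1


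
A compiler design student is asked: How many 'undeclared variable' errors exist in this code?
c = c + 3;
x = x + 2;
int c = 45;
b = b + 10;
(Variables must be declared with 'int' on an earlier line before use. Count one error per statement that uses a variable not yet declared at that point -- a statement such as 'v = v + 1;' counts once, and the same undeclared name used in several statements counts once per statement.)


Scanning code line by line:
  Line 1: use 'c' -> ERROR (undeclared)
  Line 2: use 'x' -> ERROR (undeclared)
  Line 3: declare 'c' -> declared = ['c']
  Line 4: use 'b' -> ERROR (undeclared)
Total undeclared variable errors: 3

3


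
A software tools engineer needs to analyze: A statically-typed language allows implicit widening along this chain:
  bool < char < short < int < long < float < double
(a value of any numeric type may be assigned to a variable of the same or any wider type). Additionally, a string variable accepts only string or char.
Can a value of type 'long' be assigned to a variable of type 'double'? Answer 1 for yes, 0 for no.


Target variable type: double
Source value type: long
Numeric ranks: long=4, double=6
Widening allowed iff rank(source) <= rank(target): 4 <= 6? Yes
Result: 1

1


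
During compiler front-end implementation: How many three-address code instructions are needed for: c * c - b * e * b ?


Expression: c * c - b * e * b
Generating three-address code (respecting * over +/- precedence):
  Instruction 1: t1 = c * c
  Instruction 2: t2 = b * e
  Instruction 3: t3 = t2 * b
  Instruction 4: t4 = t1 - t3
Total instructions: 4

4


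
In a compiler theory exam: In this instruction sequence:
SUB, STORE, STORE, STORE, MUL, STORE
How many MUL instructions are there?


Scanning instruction sequence for MUL:
  Position 1: SUB
  Position 2: STORE
  Position 3: STORE
  Position 4: STORE
  Position 5: MUL <- MATCH
  Position 6: STORE
Matches at positions: [5]
Total MUL count: 1

1


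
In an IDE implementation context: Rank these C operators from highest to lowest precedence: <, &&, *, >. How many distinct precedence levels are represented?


Looking up precedence for each operator:
  < -> precedence 4
  && -> precedence 2
  * -> precedence 6
  > -> precedence 4
Sorted highest to lowest: *, <, >, &&
Distinct precedence values: [6, 4, 2]
Number of distinct levels: 3

3


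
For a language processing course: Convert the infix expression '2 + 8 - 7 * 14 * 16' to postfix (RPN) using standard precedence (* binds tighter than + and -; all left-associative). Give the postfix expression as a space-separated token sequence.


Applying the shunting-yard algorithm:
  Operand 2 -> output
  Push '+' onto operator stack -> op-stack: [+]
  Operand 8 -> output
  See '-' (prec 1); top '+' (prec 1) >= it -> pop '+' to output
  Push '-' onto operator stack -> op-stack: [-]
  Operand 7 -> output
  Push '*' onto operator stack -> op-stack: [-, *]
  Operand 14 -> output
  See '*' (prec 2); top '*' (prec 2) >= it -> pop '*' to output
  Push '*' onto operator stack -> op-stack: [-, *]
  Operand 16 -> output
  End of input: pop '*' to output
  End of input: pop '-' to output
Postfix result: 2 8 + 7 14 * 16 * -

2 8 + 7 14 * 16 * -


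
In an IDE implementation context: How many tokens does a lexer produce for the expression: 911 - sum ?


Scanning '911 - sum'
Token 1: '911' -> integer_literal
Token 2: '-' -> operator
Token 3: 'sum' -> identifier
Total tokens: 3

3


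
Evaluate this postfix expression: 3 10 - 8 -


Processing tokens left to right:
Push 3, Push 10
Pop 3 and 10, compute 3 - 10 = -7, push -7
Push 8
Pop -7 and 8, compute -7 - 8 = -15, push -15
Stack result: -15

-15


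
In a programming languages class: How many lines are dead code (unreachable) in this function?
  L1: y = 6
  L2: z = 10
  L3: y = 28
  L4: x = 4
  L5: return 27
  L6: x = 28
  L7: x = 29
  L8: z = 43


Analyzing control flow:
  L1: reachable (before return)
  L2: reachable (before return)
  L3: reachable (before return)
  L4: reachable (before return)
  L5: reachable (return statement)
  L6: DEAD (after return at L5)
  L7: DEAD (after return at L5)
  L8: DEAD (after return at L5)
Return at L5, total lines = 8
Dead lines: L6 through L8
Count: 3

3


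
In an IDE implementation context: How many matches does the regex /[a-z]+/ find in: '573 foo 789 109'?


Pattern: /[a-z]+/ (identifiers)
Input: '573 foo 789 109'
Scanning for matches:
  Match 1: 'foo'
Total matches: 1

1


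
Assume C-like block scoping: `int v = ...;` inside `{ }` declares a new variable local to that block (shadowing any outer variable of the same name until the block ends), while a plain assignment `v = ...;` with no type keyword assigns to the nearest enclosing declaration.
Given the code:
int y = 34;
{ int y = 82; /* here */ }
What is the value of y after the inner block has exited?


Analyzing scoping rules:
Outer scope: declares y = 34
Inner block: 'int y = 82;' declares a NEW y that shadows the outer one
When the block exits the inner y goes out of scope; the outer y was never modified -> 34
Result: 34

34


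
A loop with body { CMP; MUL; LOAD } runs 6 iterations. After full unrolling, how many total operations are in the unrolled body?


Loop body operations: CMP, MUL, LOAD (3 ops per iteration)
Unrolling 6 iterations:
  Iteration 1: CMP, MUL, LOAD (3 ops)
  Iteration 2: CMP, MUL, LOAD (3 ops)
  Iteration 3: CMP, MUL, LOAD (3 ops)
  Iteration 4: CMP, MUL, LOAD (3 ops)
  Iteration 5: CMP, MUL, LOAD (3 ops)
  Iteration 6: CMP, MUL, LOAD (3 ops)
Total: 6 iterations * 3 ops/iter = 18 operations

18


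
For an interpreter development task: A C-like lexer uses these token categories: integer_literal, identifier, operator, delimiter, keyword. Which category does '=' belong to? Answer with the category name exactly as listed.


Token: '='
Checking categories:
  identifier: no
  integer_literal: no
  operator: YES
  keyword: no
  delimiter: no
Category: operator

operator


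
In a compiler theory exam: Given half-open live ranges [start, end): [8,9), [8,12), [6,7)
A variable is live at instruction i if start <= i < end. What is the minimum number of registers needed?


Live ranges:
  Var0: [8, 9)
  Var1: [8, 12)
  Var2: [6, 7)
Sweep-line events (position, delta, active):
  pos=6 start -> active=1
  pos=7 end -> active=0
  pos=8 start -> active=1
  pos=8 start -> active=2
  pos=9 end -> active=1
  pos=12 end -> active=0
Maximum simultaneous active: 2
Minimum registers needed: 2

2


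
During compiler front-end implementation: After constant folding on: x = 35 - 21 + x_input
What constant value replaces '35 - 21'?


Identifying constant sub-expression:
  Original: x = 35 - 21 + x_input
  35 and 21 are both compile-time constants
  Evaluating: 35 - 21 = 14
  After folding: x = 14 + x_input

14


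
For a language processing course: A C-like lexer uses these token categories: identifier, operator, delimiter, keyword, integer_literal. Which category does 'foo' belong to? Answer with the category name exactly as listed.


Token: 'foo'
Checking categories:
  identifier: YES
  integer_literal: no
  operator: no
  keyword: no
  delimiter: no
Category: identifier

identifier


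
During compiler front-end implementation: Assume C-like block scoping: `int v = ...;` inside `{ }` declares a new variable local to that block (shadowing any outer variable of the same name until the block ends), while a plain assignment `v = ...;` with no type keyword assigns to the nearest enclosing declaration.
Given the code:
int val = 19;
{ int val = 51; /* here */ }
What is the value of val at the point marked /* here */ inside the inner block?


Analyzing scoping rules:
Outer scope: declares val = 19
Inner block: 'int val = 51;' declares a NEW val that shadows the outer one
Inside the block the inner declaration is in scope -> 51
Result: 51

51


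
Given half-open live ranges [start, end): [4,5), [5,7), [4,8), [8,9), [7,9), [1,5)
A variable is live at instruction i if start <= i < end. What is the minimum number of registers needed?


Live ranges:
  Var0: [4, 5)
  Var1: [5, 7)
  Var2: [4, 8)
  Var3: [8, 9)
  Var4: [7, 9)
  Var5: [1, 5)
Sweep-line events (position, delta, active):
  pos=1 start -> active=1
  pos=4 start -> active=2
  pos=4 start -> active=3
  pos=5 end -> active=2
  pos=5 end -> active=1
  pos=5 start -> active=2
  pos=7 end -> active=1
  pos=7 start -> active=2
  pos=8 end -> active=1
  pos=8 start -> active=2
  pos=9 end -> active=1
  pos=9 end -> active=0
Maximum simultaneous active: 3
Minimum registers needed: 3

3


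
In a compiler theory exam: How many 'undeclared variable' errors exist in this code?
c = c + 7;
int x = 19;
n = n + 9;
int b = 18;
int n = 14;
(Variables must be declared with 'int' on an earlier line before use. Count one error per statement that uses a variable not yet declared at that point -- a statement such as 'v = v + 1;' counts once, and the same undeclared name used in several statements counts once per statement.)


Scanning code line by line:
  Line 1: use 'c' -> ERROR (undeclared)
  Line 2: declare 'x' -> declared = ['x']
  Line 3: use 'n' -> ERROR (undeclared)
  Line 4: declare 'b' -> declared = ['b', 'x']
  Line 5: declare 'n' -> declared = ['b', 'n', 'x']
Total undeclared variable errors: 2

2


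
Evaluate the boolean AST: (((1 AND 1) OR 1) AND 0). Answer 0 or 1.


Step 1: Evaluate inner node
  1 AND 1 = 1
Step 2: Evaluate next node
  1 OR 1 = 1
Step 3: Evaluate root node
  1 AND 0 = 0

0


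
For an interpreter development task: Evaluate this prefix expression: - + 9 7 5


Parsing prefix expression: - + 9 7 5
Step 1: Innermost operation '+ 9 7'
  9 + 7 = 16
Step 2: Outer operation '- [16] 5'
  16 - 5 = 11

11


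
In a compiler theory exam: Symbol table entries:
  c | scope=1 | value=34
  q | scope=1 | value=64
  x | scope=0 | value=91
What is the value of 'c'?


Searching symbol table for 'c':
  c | scope=1 | value=34 <- MATCH
  q | scope=1 | value=64
  x | scope=0 | value=91
Found 'c' at scope 1 with value 34

34


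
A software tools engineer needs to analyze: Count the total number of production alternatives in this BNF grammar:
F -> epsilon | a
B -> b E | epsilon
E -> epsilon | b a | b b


Counting alternatives per rule:
  F: 2 alternative(s)
  B: 2 alternative(s)
  E: 3 alternative(s)
Sum: 2 + 2 + 3 = 7

7


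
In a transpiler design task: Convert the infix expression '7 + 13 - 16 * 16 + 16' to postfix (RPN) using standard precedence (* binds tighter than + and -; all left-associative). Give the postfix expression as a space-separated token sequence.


Applying the shunting-yard algorithm:
  Operand 7 -> output
  Push '+' onto operator stack -> op-stack: [+]
  Operand 13 -> output
  See '-' (prec 1); top '+' (prec 1) >= it -> pop '+' to output
  Push '-' onto operator stack -> op-stack: [-]
  Operand 16 -> output
  Push '*' onto operator stack -> op-stack: [-, *]
  Operand 16 -> output
  See '+' (prec 1); top '*' (prec 2) >= it -> pop '*' to output
  See '+' (prec 1); top '-' (prec 1) >= it -> pop '-' to output
  Push '+' onto operator stack -> op-stack: [+]
  Operand 16 -> output
  End of input: pop '+' to output
Postfix result: 7 13 + 16 16 * - 16 +

7 13 + 16 16 * - 16 +


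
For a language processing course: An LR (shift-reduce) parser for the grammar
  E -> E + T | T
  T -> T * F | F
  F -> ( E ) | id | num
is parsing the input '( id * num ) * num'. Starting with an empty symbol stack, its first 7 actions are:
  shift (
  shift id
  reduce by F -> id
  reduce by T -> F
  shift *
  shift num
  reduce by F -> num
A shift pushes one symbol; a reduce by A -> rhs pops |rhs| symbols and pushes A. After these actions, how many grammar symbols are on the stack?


Tracking the symbol stack through each action:
  Action 1: shift '(' : push -> stack = [(] (size 1)
  Action 2: shift 'id' : push -> stack = [(, id] (size 2)
  Action 3: reduce by F -> id : pop 1, push F -> stack = [(, F] (size 2)
  Action 4: reduce by T -> F : pop 1, push T -> stack = [(, T] (size 2)
  Action 5: shift '*' : push -> stack = [(, T, *] (size 3)
  Action 6: shift 'num' : push -> stack = [(, T, *, num] (size 4)
  Action 7: reduce by F -> num : pop 1, push F -> stack = [(, T, *, F] (size 4)
Final stack size: 4

4


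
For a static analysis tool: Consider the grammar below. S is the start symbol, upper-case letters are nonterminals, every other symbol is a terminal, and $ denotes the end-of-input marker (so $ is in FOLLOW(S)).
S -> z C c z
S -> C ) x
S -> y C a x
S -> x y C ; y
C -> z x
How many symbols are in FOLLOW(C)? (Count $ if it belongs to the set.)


S is the start symbol and does not occur in any rule body, so FOLLOW(S) = {$}.
Examining every occurrence of C in a rule body:
  S -> z C c z : C is followed by terminal 'c' -> add 'c'
  S -> C ) x : C is followed by terminal ')' -> add ')'
  S -> y C a x : C is followed by terminal 'a' -> add 'a'
  S -> x y C ; y : C is followed by terminal ';' -> add ';'
  C -> z x : C does not occur in the body -> contributes nothing
FOLLOW(C) = {), ;, a, c}
Count: 4

4


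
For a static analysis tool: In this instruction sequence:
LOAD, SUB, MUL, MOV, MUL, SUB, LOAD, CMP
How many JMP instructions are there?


Scanning instruction sequence for JMP:
  Position 1: LOAD
  Position 2: SUB
  Position 3: MUL
  Position 4: MOV
  Position 5: MUL
  Position 6: SUB
  Position 7: LOAD
  Position 8: CMP
Matches at positions: []
Total JMP count: 0

0


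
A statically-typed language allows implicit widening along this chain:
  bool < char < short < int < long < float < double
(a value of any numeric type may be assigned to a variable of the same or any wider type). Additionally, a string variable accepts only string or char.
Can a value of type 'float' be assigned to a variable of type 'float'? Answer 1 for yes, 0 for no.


Target variable type: float
Source value type: float
Numeric ranks: float=5, float=5
Widening allowed iff rank(source) <= rank(target): 5 <= 5? Yes
Result: 1

1


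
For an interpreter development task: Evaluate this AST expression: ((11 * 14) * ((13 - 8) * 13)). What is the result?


Expression: ((11 * 14) * ((13 - 8) * 13))
Evaluating step by step:
  11 * 14 = 154
  13 - 8 = 5
  5 * 13 = 65
  154 * 65 = 10010
Result: 10010

10010


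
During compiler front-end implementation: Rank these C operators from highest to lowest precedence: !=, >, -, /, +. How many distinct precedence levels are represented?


Looking up precedence for each operator:
  != -> precedence 3
  > -> precedence 4
  - -> precedence 5
  / -> precedence 6
  + -> precedence 5
Sorted highest to lowest: /, -, +, >, !=
Distinct precedence values: [6, 5, 4, 3]
Number of distinct levels: 4

4


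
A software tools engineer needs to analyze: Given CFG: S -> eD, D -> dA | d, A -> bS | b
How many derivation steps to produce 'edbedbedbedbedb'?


Grammar: S -> eD, D -> dA | d, A -> bS | b
Deriving 'edbedbedbedbedb':
Step 1: S -> eD => eD
Step 2: D -> dA => edA
Step 3: A -> bS => edbS
Step 4: S -> eD => edbeD
Step 5: D -> dA => edbedA
Step 6: A -> bS => edbedbS
Step 7: S -> eD => edbedbeD
Step 8: D -> dA => edbedbedA
Step 9: A -> bS => edbedbedbS
Step 10: S -> eD => edbedbedbeD
Step 11: D -> dA => edbedbedbedA
Step 12: A -> bS => edbedbedbedbS
Step 13: S -> eD => edbedbedbedbeD
Step 14: D -> dA => edbedbedbedbedA
Step 15: A -> b => edbedbedbedbedb
Total derivation steps: 15

15


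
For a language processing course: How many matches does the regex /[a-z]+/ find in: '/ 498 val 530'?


Pattern: /[a-z]+/ (identifiers)
Input: '/ 498 val 530'
Scanning for matches:
  Match 1: 'val'
Total matches: 1

1


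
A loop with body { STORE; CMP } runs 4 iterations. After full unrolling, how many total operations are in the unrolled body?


Loop body operations: STORE, CMP (2 ops per iteration)
Unrolling 4 iterations:
  Iteration 1: STORE, CMP (2 ops)
  Iteration 2: STORE, CMP (2 ops)
  Iteration 3: STORE, CMP (2 ops)
  Iteration 4: STORE, CMP (2 ops)
Total: 4 iterations * 2 ops/iter = 8 operations

8


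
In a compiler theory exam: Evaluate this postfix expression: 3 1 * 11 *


Processing tokens left to right:
Push 3, Push 1
Pop 3 and 1, compute 3 * 1 = 3, push 3
Push 11
Pop 3 and 11, compute 3 * 11 = 33, push 33
Stack result: 33

33


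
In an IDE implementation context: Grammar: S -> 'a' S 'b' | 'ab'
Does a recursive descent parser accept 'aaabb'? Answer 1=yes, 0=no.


Grammar accepts strings of the form a^n b^n (n >= 1)
Word: 'aaabb'
Counting: 3 a's and 2 b's
Check: 3 == 2? No
Mismatch: a-count != b-count
Rejected

0


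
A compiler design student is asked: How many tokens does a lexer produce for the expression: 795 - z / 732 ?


Scanning '795 - z / 732'
Token 1: '795' -> integer_literal
Token 2: '-' -> operator
Token 3: 'z' -> identifier
Token 4: '/' -> operator
Token 5: '732' -> integer_literal
Total tokens: 5

5


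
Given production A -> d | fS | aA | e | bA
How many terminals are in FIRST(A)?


Production: A -> d | fS | aA | e | bA
Examining each alternative for leading terminals:
  A -> d : first terminal = 'd'
  A -> fS : first terminal = 'f'
  A -> aA : first terminal = 'a'
  A -> e : first terminal = 'e'
  A -> bA : first terminal = 'b'
FIRST(A) = {a, b, d, e, f}
Count: 5

5


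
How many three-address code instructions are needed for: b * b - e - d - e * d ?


Expression: b * b - e - d - e * d
Generating three-address code (respecting * over +/- precedence):
  Instruction 1: t1 = b * b
  Instruction 2: t2 = e * d
  Instruction 3: t3 = t1 - e
  Instruction 4: t4 = t3 - d
  Instruction 5: t5 = t4 - t2
Total instructions: 5

5


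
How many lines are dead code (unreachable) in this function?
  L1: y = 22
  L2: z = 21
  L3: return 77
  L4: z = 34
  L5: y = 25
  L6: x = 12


Analyzing control flow:
  L1: reachable (before return)
  L2: reachable (before return)
  L3: reachable (return statement)
  L4: DEAD (after return at L3)
  L5: DEAD (after return at L3)
  L6: DEAD (after return at L3)
Return at L3, total lines = 6
Dead lines: L4 through L6
Count: 3

3


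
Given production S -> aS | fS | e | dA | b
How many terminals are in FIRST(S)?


Production: S -> aS | fS | e | dA | b
Examining each alternative for leading terminals:
  S -> aS : first terminal = 'a'
  S -> fS : first terminal = 'f'
  S -> e : first terminal = 'e'
  S -> dA : first terminal = 'd'
  S -> b : first terminal = 'b'
FIRST(S) = {a, b, d, e, f}
Count: 5

5


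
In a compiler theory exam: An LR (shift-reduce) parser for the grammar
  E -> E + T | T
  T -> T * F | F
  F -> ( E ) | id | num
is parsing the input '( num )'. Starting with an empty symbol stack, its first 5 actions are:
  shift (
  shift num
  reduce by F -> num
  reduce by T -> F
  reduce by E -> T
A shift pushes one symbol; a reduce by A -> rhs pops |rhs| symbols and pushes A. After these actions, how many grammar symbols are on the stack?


Tracking the symbol stack through each action:
  Action 1: shift '(' : push -> stack = [(] (size 1)
  Action 2: shift 'num' : push -> stack = [(, num] (size 2)
  Action 3: reduce by F -> num : pop 1, push F -> stack = [(, F] (size 2)
  Action 4: reduce by T -> F : pop 1, push T -> stack = [(, T] (size 2)
  Action 5: reduce by E -> T : pop 1, push E -> stack = [(, E] (size 2)
Final stack size: 2

2


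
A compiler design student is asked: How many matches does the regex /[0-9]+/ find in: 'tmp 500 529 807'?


Pattern: /[0-9]+/ (int literals)
Input: 'tmp 500 529 807'
Scanning for matches:
  Match 1: '500'
  Match 2: '529'
  Match 3: '807'
Total matches: 3

3


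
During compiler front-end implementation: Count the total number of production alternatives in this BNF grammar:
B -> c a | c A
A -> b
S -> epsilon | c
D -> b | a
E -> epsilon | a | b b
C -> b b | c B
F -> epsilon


Counting alternatives per rule:
  B: 2 alternative(s)
  A: 1 alternative(s)
  S: 2 alternative(s)
  D: 2 alternative(s)
  E: 3 alternative(s)
  C: 2 alternative(s)
  F: 1 alternative(s)
Sum: 2 + 1 + 2 + 2 + 3 + 2 + 1 = 13

13


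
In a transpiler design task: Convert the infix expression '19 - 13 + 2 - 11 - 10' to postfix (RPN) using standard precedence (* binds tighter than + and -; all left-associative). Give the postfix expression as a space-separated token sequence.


Applying the shunting-yard algorithm:
  Operand 19 -> output
  Push '-' onto operator stack -> op-stack: [-]
  Operand 13 -> output
  See '+' (prec 1); top '-' (prec 1) >= it -> pop '-' to output
  Push '+' onto operator stack -> op-stack: [+]
  Operand 2 -> output
  See '-' (prec 1); top '+' (prec 1) >= it -> pop '+' to output
  Push '-' onto operator stack -> op-stack: [-]
  Operand 11 -> output
  See '-' (prec 1); top '-' (prec 1) >= it -> pop '-' to output
  Push '-' onto operator stack -> op-stack: [-]
  Operand 10 -> output
  End of input: pop '-' to output
Postfix result: 19 13 - 2 + 11 - 10 -

19 13 - 2 + 11 - 10 -


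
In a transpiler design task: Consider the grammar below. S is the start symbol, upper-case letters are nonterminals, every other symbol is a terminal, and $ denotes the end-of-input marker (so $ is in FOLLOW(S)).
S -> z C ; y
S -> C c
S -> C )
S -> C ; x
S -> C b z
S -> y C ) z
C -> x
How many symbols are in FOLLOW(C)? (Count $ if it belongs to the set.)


S is the start symbol and does not occur in any rule body, so FOLLOW(S) = {$}.
Examining every occurrence of C in a rule body:
  S -> z C ; y : C is followed by terminal ';' -> add ';'
  S -> C c : C is followed by terminal 'c' -> add 'c'
  S -> C ) : C is followed by terminal ')' -> add ')'
  S -> C ; x : C is followed by terminal ';' -> add ';' (already in the set)
  S -> C b z : C is followed by terminal 'b' -> add 'b'
  S -> y C ) z : C is followed by terminal ')' -> add ')' (already in the set)
  C -> x : C does not occur in the body -> contributes nothing
FOLLOW(C) = {), ;, b, c}
Count: 4

4


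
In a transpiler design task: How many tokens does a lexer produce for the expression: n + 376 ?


Scanning 'n + 376'
Token 1: 'n' -> identifier
Token 2: '+' -> operator
Token 3: '376' -> integer_literal
Total tokens: 3

3


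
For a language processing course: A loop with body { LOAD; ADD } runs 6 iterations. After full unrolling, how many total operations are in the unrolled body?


Loop body operations: LOAD, ADD (2 ops per iteration)
Unrolling 6 iterations:
  Iteration 1: LOAD, ADD (2 ops)
  Iteration 2: LOAD, ADD (2 ops)
  Iteration 3: LOAD, ADD (2 ops)
  Iteration 4: LOAD, ADD (2 ops)
  Iteration 5: LOAD, ADD (2 ops)
  Iteration 6: LOAD, ADD (2 ops)
Total: 6 iterations * 2 ops/iter = 12 operations

12
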